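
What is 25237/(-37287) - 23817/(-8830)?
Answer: 665221769/329244210 ≈ 2.0205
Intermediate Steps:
25237/(-37287) - 23817/(-8830) = 25237*(-1/37287) - 23817*(-1/8830) = -25237/37287 + 23817/8830 = 665221769/329244210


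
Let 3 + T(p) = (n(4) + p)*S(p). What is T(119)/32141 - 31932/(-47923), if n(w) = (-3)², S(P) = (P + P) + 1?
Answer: 2492243059/1540293143 ≈ 1.6180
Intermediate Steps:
S(P) = 1 + 2*P (S(P) = 2*P + 1 = 1 + 2*P)
n(w) = 9
T(p) = -3 + (1 + 2*p)*(9 + p) (T(p) = -3 + (9 + p)*(1 + 2*p) = -3 + (1 + 2*p)*(9 + p))
T(119)/32141 - 31932/(-47923) = (6 + 2*119² + 19*119)/32141 - 31932/(-47923) = (6 + 2*14161 + 2261)*(1/32141) - 31932*(-1/47923) = (6 + 28322 + 2261)*(1/32141) + 31932/47923 = 30589*(1/32141) + 31932/47923 = 30589/32141 + 31932/47923 = 2492243059/1540293143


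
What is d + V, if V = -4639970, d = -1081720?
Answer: -5721690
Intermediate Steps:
d + V = -1081720 - 4639970 = -5721690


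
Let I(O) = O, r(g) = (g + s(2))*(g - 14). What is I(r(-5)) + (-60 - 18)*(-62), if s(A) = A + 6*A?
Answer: 4665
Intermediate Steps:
s(A) = 7*A
r(g) = (-14 + g)*(14 + g) (r(g) = (g + 7*2)*(g - 14) = (g + 14)*(-14 + g) = (14 + g)*(-14 + g) = (-14 + g)*(14 + g))
I(r(-5)) + (-60 - 18)*(-62) = (-196 + (-5)²) + (-60 - 18)*(-62) = (-196 + 25) - 78*(-62) = -171 + 4836 = 4665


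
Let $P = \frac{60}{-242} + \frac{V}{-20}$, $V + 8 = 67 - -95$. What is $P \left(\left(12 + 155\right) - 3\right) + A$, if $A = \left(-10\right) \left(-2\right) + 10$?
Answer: $- \frac{770444}{605} \approx -1273.5$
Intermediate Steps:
$V = 154$ ($V = -8 + \left(67 - -95\right) = -8 + \left(67 + 95\right) = -8 + 162 = 154$)
$A = 30$ ($A = 20 + 10 = 30$)
$P = - \frac{9617}{1210}$ ($P = \frac{60}{-242} + \frac{154}{-20} = 60 \left(- \frac{1}{242}\right) + 154 \left(- \frac{1}{20}\right) = - \frac{30}{121} - \frac{77}{10} = - \frac{9617}{1210} \approx -7.9479$)
$P \left(\left(12 + 155\right) - 3\right) + A = - \frac{9617 \left(\left(12 + 155\right) - 3\right)}{1210} + 30 = - \frac{9617 \left(167 - 3\right)}{1210} + 30 = \left(- \frac{9617}{1210}\right) 164 + 30 = - \frac{788594}{605} + 30 = - \frac{770444}{605}$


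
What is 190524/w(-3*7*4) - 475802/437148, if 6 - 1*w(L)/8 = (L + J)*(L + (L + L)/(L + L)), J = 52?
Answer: -5835886747/579221100 ≈ -10.075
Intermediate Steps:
w(L) = 48 - 8*(1 + L)*(52 + L) (w(L) = 48 - 8*(L + 52)*(L + (L + L)/(L + L)) = 48 - 8*(52 + L)*(L + (2*L)/((2*L))) = 48 - 8*(52 + L)*(L + (2*L)*(1/(2*L))) = 48 - 8*(52 + L)*(L + 1) = 48 - 8*(52 + L)*(1 + L) = 48 - 8*(1 + L)*(52 + L))
190524/w(-3*7*4) - 475802/437148 = 190524/(-368 - 424*(-3*7)*4 - 8*(-3*7*4)²) - 475802/437148 = 190524/(-368 - (-8904)*4 - 8*(-21*4)²) - 475802*1/437148 = 190524/(-368 - 424*(-84) - 8*(-84)²) - 237901/218574 = 190524/(-368 + 35616 - 8*7056) - 237901/218574 = 190524/(-368 + 35616 - 56448) - 237901/218574 = 190524/(-21200) - 237901/218574 = 190524*(-1/21200) - 237901/218574 = -47631/5300 - 237901/218574 = -5835886747/579221100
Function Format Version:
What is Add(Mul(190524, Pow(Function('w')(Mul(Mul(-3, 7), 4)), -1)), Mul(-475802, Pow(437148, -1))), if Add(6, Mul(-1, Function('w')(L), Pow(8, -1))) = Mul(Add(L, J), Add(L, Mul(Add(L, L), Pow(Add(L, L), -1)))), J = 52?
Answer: Rational(-5835886747, 579221100) ≈ -10.075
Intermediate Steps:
Function('w')(L) = Add(48, Mul(-8, Add(1, L), Add(52, L))) (Function('w')(L) = Add(48, Mul(-8, Mul(Add(L, 52), Add(L, Mul(Add(L, L), Pow(Add(L, L), -1)))))) = Add(48, Mul(-8, Mul(Add(52, L), Add(L, Mul(Mul(2, L), Pow(Mul(2, L), -1)))))) = Add(48, Mul(-8, Mul(Add(52, L), Add(L, Mul(Mul(2, L), Mul(Rational(1, 2), Pow(L, -1))))))) = Add(48, Mul(-8, Mul(Add(52, L), Add(L, 1)))) = Add(48, Mul(-8, Mul(Add(52, L), Add(1, L)))) = Add(48, Mul(-8, Mul(Add(1, L), Add(52, L)))) = Add(48, Mul(-8, Add(1, L), Add(52, L))))
Add(Mul(190524, Pow(Function('w')(Mul(Mul(-3, 7), 4)), -1)), Mul(-475802, Pow(437148, -1))) = Add(Mul(190524, Pow(Add(-368, Mul(-424, Mul(Mul(-3, 7), 4)), Mul(-8, Pow(Mul(Mul(-3, 7), 4), 2))), -1)), Mul(-475802, Pow(437148, -1))) = Add(Mul(190524, Pow(Add(-368, Mul(-424, Mul(-21, 4)), Mul(-8, Pow(Mul(-21, 4), 2))), -1)), Mul(-475802, Rational(1, 437148))) = Add(Mul(190524, Pow(Add(-368, Mul(-424, -84), Mul(-8, Pow(-84, 2))), -1)), Rational(-237901, 218574)) = Add(Mul(190524, Pow(Add(-368, 35616, Mul(-8, 7056)), -1)), Rational(-237901, 218574)) = Add(Mul(190524, Pow(Add(-368, 35616, -56448), -1)), Rational(-237901, 218574)) = Add(Mul(190524, Pow(-21200, -1)), Rational(-237901, 218574)) = Add(Mul(190524, Rational(-1, 21200)), Rational(-237901, 218574)) = Add(Rational(-47631, 5300), Rational(-237901, 218574)) = Rational(-5835886747, 579221100)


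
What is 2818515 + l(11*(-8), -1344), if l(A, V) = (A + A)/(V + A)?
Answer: 504514207/179 ≈ 2.8185e+6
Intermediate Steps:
l(A, V) = 2*A/(A + V) (l(A, V) = (2*A)/(A + V) = 2*A/(A + V))
2818515 + l(11*(-8), -1344) = 2818515 + 2*(11*(-8))/(11*(-8) - 1344) = 2818515 + 2*(-88)/(-88 - 1344) = 2818515 + 2*(-88)/(-1432) = 2818515 + 2*(-88)*(-1/1432) = 2818515 + 22/179 = 504514207/179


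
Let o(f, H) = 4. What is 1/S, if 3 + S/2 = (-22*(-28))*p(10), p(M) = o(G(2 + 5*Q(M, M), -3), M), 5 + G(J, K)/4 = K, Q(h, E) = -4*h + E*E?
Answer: 1/4922 ≈ 0.00020317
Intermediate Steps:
Q(h, E) = E**2 - 4*h (Q(h, E) = -4*h + E**2 = E**2 - 4*h)
G(J, K) = -20 + 4*K
p(M) = 4
S = 4922 (S = -6 + 2*(-22*(-28)*4) = -6 + 2*(616*4) = -6 + 2*2464 = -6 + 4928 = 4922)
1/S = 1/4922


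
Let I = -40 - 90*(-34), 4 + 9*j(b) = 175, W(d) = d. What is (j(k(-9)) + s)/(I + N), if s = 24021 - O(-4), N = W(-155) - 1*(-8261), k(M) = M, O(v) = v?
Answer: 12022/5563 ≈ 2.1611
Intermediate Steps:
j(b) = 19 (j(b) = -4/9 + (1/9)*175 = -4/9 + 175/9 = 19)
N = 8106 (N = -155 - 1*(-8261) = -155 + 8261 = 8106)
s = 24025 (s = 24021 - 1*(-4) = 24021 + 4 = 24025)
I = 3020 (I = -40 + 3060 = 3020)
(j(k(-9)) + s)/(I + N) = (19 + 24025)/(3020 + 8106) = 24044/11126 = 24044*(1/11126) = 12022/5563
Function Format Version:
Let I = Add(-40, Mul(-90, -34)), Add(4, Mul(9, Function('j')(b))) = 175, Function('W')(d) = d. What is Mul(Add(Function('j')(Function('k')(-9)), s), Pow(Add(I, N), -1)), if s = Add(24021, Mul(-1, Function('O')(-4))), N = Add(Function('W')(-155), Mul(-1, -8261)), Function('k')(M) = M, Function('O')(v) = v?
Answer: Rational(12022, 5563) ≈ 2.1611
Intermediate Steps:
Function('j')(b) = 19 (Function('j')(b) = Add(Rational(-4, 9), Mul(Rational(1, 9), 175)) = Add(Rational(-4, 9), Rational(175, 9)) = 19)
N = 8106 (N = Add(-155, Mul(-1, -8261)) = Add(-155, 8261) = 8106)
s = 24025 (s = Add(24021, Mul(-1, -4)) = Add(24021, 4) = 24025)
I = 3020 (I = Add(-40, 3060) = 3020)
Mul(Add(Function('j')(Function('k')(-9)), s), Pow(Add(I, N), -1)) = Mul(Add(19, 24025), Pow(Add(3020, 8106), -1)) = Mul(24044, Pow(11126, -1)) = Mul(24044, Rational(1, 11126)) = Rational(12022, 5563)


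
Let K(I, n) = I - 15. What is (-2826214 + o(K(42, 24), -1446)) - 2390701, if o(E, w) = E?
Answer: -5216888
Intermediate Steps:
K(I, n) = -15 + I
(-2826214 + o(K(42, 24), -1446)) - 2390701 = (-2826214 + (-15 + 42)) - 2390701 = (-2826214 + 27) - 2390701 = -2826187 - 2390701 = -5216888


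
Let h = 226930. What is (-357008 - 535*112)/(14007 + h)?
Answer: -416928/240937 ≈ -1.7304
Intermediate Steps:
(-357008 - 535*112)/(14007 + h) = (-357008 - 535*112)/(14007 + 226930) = (-357008 - 59920)/240937 = -416928*1/240937 = -416928/240937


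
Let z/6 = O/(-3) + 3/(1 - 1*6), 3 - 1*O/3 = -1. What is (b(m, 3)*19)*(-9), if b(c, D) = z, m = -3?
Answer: 23598/5 ≈ 4719.6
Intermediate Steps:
O = 12 (O = 9 - 3*(-1) = 9 + 3 = 12)
z = -138/5 (z = 6*(12/(-3) + 3/(1 - 1*6)) = 6*(12*(-⅓) + 3/(1 - 6)) = 6*(-4 + 3/(-5)) = 6*(-4 + 3*(-⅕)) = 6*(-4 - ⅗) = 6*(-23/5) = -138/5 ≈ -27.600)
b(c, D) = -138/5
(b(m, 3)*19)*(-9) = -138/5*19*(-9) = -2622/5*(-9) = 23598/5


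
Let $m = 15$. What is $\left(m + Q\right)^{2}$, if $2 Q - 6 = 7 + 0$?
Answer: $\frac{1849}{4} \approx 462.25$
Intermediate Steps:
$Q = \frac{13}{2}$ ($Q = 3 + \frac{7 + 0}{2} = 3 + \frac{1}{2} \cdot 7 = 3 + \frac{7}{2} = \frac{13}{2} \approx 6.5$)
$\left(m + Q\right)^{2} = \left(15 + \frac{13}{2}\right)^{2} = \left(\frac{43}{2}\right)^{2} = \frac{1849}{4}$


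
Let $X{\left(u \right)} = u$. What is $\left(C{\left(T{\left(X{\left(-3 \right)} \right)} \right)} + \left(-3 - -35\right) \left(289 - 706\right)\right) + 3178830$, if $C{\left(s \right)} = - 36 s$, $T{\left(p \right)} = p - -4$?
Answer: $3165450$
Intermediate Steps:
$T{\left(p \right)} = 4 + p$ ($T{\left(p \right)} = p + 4 = 4 + p$)
$\left(C{\left(T{\left(X{\left(-3 \right)} \right)} \right)} + \left(-3 - -35\right) \left(289 - 706\right)\right) + 3178830 = \left(- 36 \left(4 - 3\right) + \left(-3 - -35\right) \left(289 - 706\right)\right) + 3178830 = \left(\left(-36\right) 1 + \left(-3 + 35\right) \left(-417\right)\right) + 3178830 = \left(-36 + 32 \left(-417\right)\right) + 3178830 = \left(-36 - 13344\right) + 3178830 = -13380 + 3178830 = 3165450$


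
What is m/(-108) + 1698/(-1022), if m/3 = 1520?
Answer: -201821/4599 ≈ -43.884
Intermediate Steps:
m = 4560 (m = 3*1520 = 4560)
m/(-108) + 1698/(-1022) = 4560/(-108) + 1698/(-1022) = 4560*(-1/108) + 1698*(-1/1022) = -380/9 - 849/511 = -201821/4599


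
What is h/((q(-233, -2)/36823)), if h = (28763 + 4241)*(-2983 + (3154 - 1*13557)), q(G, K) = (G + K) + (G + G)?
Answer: 16268090024712/701 ≈ 2.3207e+10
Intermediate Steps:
q(G, K) = K + 3*G (q(G, K) = (G + K) + 2*G = K + 3*G)
h = -441791544 (h = 33004*(-2983 + (3154 - 13557)) = 33004*(-2983 - 10403) = 33004*(-13386) = -441791544)
h/((q(-233, -2)/36823)) = -441791544*36823/(-2 + 3*(-233)) = -441791544*36823/(-2 - 699) = -441791544/((-701*1/36823)) = -441791544/(-701/36823) = -441791544*(-36823/701) = 16268090024712/701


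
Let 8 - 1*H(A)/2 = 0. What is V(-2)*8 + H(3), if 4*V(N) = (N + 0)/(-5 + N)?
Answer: 116/7 ≈ 16.571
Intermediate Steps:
H(A) = 16 (H(A) = 16 - 2*0 = 16 + 0 = 16)
V(N) = N/(4*(-5 + N)) (V(N) = ((N + 0)/(-5 + N))/4 = (N/(-5 + N))/4 = N/(4*(-5 + N)))
V(-2)*8 + H(3) = ((1/4)*(-2)/(-5 - 2))*8 + 16 = ((1/4)*(-2)/(-7))*8 + 16 = ((1/4)*(-2)*(-1/7))*8 + 16 = (1/14)*8 + 16 = 4/7 + 16 = 116/7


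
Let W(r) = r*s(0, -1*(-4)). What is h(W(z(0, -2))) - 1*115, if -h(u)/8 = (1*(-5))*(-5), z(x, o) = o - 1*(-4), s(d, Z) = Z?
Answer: -315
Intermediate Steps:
z(x, o) = 4 + o (z(x, o) = o + 4 = 4 + o)
W(r) = 4*r (W(r) = r*(-1*(-4)) = r*4 = 4*r)
h(u) = -200 (h(u) = -8*1*(-5)*(-5) = -(-40)*(-5) = -8*25 = -200)
h(W(z(0, -2))) - 1*115 = -200 - 1*115 = -200 - 115 = -315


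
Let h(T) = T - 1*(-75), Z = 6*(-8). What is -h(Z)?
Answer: -27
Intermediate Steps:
Z = -48
h(T) = 75 + T (h(T) = T + 75 = 75 + T)
-h(Z) = -(75 - 48) = -1*27 = -27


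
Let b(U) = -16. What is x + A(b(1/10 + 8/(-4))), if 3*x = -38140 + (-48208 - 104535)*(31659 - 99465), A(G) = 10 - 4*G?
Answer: 10356853940/3 ≈ 3.4523e+9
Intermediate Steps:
x = 10356853718/3 (x = (-38140 + (-48208 - 104535)*(31659 - 99465))/3 = (-38140 - 152743*(-67806))/3 = (-38140 + 10356891858)/3 = (⅓)*10356853718 = 10356853718/3 ≈ 3.4523e+9)
x + A(b(1/10 + 8/(-4))) = 10356853718/3 + (10 - 4*(-16)) = 10356853718/3 + (10 + 64) = 10356853718/3 + 74 = 10356853940/3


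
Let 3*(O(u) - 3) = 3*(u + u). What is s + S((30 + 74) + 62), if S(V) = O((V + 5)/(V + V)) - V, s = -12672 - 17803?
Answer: -5085737/166 ≈ -30637.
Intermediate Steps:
O(u) = 3 + 2*u (O(u) = 3 + (3*(u + u))/3 = 3 + (3*(2*u))/3 = 3 + (6*u)/3 = 3 + 2*u)
s = -30475
S(V) = 3 - V + (5 + V)/V (S(V) = (3 + 2*((V + 5)/(V + V))) - V = (3 + 2*((5 + V)/((2*V)))) - V = (3 + 2*((5 + V)*(1/(2*V)))) - V = (3 + 2*((5 + V)/(2*V))) - V = (3 + (5 + V)/V) - V = 3 - V + (5 + V)/V)
s + S((30 + 74) + 62) = -30475 + (4 - ((30 + 74) + 62) + 5/((30 + 74) + 62)) = -30475 + (4 - (104 + 62) + 5/(104 + 62)) = -30475 + (4 - 1*166 + 5/166) = -30475 + (4 - 166 + 5*(1/166)) = -30475 + (4 - 166 + 5/166) = -30475 - 26887/166 = -5085737/166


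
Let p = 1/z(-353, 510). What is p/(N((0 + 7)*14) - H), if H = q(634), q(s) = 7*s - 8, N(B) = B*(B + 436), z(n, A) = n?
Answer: -1/16909406 ≈ -5.9139e-8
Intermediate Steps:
N(B) = B*(436 + B)
q(s) = -8 + 7*s
H = 4430 (H = -8 + 7*634 = -8 + 4438 = 4430)
p = -1/353 (p = 1/(-353) = -1/353 ≈ -0.0028329)
p/(N((0 + 7)*14) - H) = -1/(353*(((0 + 7)*14)*(436 + (0 + 7)*14) - 1*4430)) = -1/(353*((7*14)*(436 + 7*14) - 4430)) = -1/(353*(98*(436 + 98) - 4430)) = -1/(353*(98*534 - 4430)) = -1/(353*(52332 - 4430)) = -1/353/47902 = -1/353*1/47902 = -1/16909406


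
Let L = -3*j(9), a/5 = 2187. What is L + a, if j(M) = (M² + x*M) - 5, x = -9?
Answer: 10950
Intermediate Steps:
a = 10935 (a = 5*2187 = 10935)
j(M) = -5 + M² - 9*M (j(M) = (M² - 9*M) - 5 = -5 + M² - 9*M)
L = 15 (L = -3*(-5 + 9² - 9*9) = -3*(-5 + 81 - 81) = -3*(-5) = 15)
L + a = 15 + 10935 = 10950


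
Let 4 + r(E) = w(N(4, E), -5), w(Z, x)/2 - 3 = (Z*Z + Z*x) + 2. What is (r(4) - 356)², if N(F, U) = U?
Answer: 128164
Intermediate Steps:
w(Z, x) = 10 + 2*Z² + 2*Z*x (w(Z, x) = 6 + 2*((Z*Z + Z*x) + 2) = 6 + 2*((Z² + Z*x) + 2) = 6 + 2*(2 + Z² + Z*x) = 6 + (4 + 2*Z² + 2*Z*x) = 10 + 2*Z² + 2*Z*x)
r(E) = 6 - 10*E + 2*E² (r(E) = -4 + (10 + 2*E² + 2*E*(-5)) = -4 + (10 + 2*E² - 10*E) = -4 + (10 - 10*E + 2*E²) = 6 - 10*E + 2*E²)
(r(4) - 356)² = ((6 - 10*4 + 2*4²) - 356)² = ((6 - 40 + 2*16) - 356)² = ((6 - 40 + 32) - 356)² = (-2 - 356)² = (-358)² = 128164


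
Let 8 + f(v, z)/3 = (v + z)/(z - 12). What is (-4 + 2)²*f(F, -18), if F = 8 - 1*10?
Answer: -88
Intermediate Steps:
F = -2 (F = 8 - 10 = -2)
f(v, z) = -24 + 3*(v + z)/(-12 + z) (f(v, z) = -24 + 3*((v + z)/(z - 12)) = -24 + 3*((v + z)/(-12 + z)) = -24 + 3*(v + z)/(-12 + z))
(-4 + 2)²*f(F, -18) = (-4 + 2)²*(3*(96 - 2 - 7*(-18))/(-12 - 18)) = (-2)²*(3*(96 - 2 + 126)/(-30)) = 4*(3*(-1/30)*220) = 4*(-22) = -88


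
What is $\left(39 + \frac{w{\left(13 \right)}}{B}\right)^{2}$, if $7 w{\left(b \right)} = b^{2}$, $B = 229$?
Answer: $\frac{3929534596}{2569609} \approx 1529.2$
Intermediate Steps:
$w{\left(b \right)} = \frac{b^{2}}{7}$
$\left(39 + \frac{w{\left(13 \right)}}{B}\right)^{2} = \left(39 + \frac{\frac{1}{7} \cdot 13^{2}}{229}\right)^{2} = \left(39 + \frac{1}{7} \cdot 169 \cdot \frac{1}{229}\right)^{2} = \left(39 + \frac{169}{7} \cdot \frac{1}{229}\right)^{2} = \left(39 + \frac{169}{1603}\right)^{2} = \left(\frac{62686}{1603}\right)^{2} = \frac{3929534596}{2569609}$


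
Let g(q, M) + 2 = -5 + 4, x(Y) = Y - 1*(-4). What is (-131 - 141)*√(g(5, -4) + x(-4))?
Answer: -272*I*√3 ≈ -471.12*I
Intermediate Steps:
x(Y) = 4 + Y (x(Y) = Y + 4 = 4 + Y)
g(q, M) = -3 (g(q, M) = -2 + (-5 + 4) = -2 - 1 = -3)
(-131 - 141)*√(g(5, -4) + x(-4)) = (-131 - 141)*√(-3 + (4 - 4)) = -272*√(-3 + 0) = -272*I*√3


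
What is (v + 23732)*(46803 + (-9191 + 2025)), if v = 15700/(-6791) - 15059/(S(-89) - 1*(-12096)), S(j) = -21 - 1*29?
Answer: 76938996248172071/81804386 ≈ 9.4052e+8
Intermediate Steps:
S(j) = -50 (S(j) = -21 - 29 = -50)
v = -291387869/81804386 (v = 15700/(-6791) - 15059/(-50 - 1*(-12096)) = 15700*(-1/6791) - 15059/(-50 + 12096) = -15700/6791 - 15059/12046 = -291387869/81804386 ≈ -3.5620)
(v + 23732)*(46803 + (-9191 + 2025)) = (-291387869/81804386 + 23732)*(46803 + (-9191 + 2025)) = 1941090300683*(46803 - 7166)/81804386 = (1941090300683/81804386)*39637 = 76938996248172071/81804386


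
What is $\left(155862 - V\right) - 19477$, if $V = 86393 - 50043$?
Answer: $100035$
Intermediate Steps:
$V = 36350$ ($V = 86393 - 50043 = 36350$)
$\left(155862 - V\right) - 19477 = \left(155862 - 36350\right) - 19477 = 119512 - 19477 = 100035$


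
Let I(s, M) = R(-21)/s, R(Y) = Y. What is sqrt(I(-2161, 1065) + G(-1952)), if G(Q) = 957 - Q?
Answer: sqrt(13584845570)/2161 ≈ 53.935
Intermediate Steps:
I(s, M) = -21/s
sqrt(I(-2161, 1065) + G(-1952)) = sqrt(-21/(-2161) + (957 - 1*(-1952))) = sqrt(-21*(-1/2161) + (957 + 1952)) = sqrt(21/2161 + 2909) = sqrt(6286370/2161) = sqrt(13584845570)/2161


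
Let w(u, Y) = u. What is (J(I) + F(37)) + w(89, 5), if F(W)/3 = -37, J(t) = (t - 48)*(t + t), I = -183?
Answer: 84524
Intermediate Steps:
J(t) = 2*t*(-48 + t) (J(t) = (-48 + t)*(2*t) = 2*t*(-48 + t))
F(W) = -111 (F(W) = 3*(-37) = -111)
(J(I) + F(37)) + w(89, 5) = (2*(-183)*(-48 - 183) - 111) + 89 = (2*(-183)*(-231) - 111) + 89 = (84546 - 111) + 89 = 84435 + 89 = 84524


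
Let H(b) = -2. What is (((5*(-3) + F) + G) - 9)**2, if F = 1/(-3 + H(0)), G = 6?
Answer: 8281/25 ≈ 331.24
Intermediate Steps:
F = -1/5 (F = 1/(-3 - 2) = 1/(-5) = -1/5 ≈ -0.20000)
(((5*(-3) + F) + G) - 9)**2 = (((5*(-3) - 1/5) + 6) - 9)**2 = (((-15 - 1/5) + 6) - 9)**2 = ((-76/5 + 6) - 9)**2 = (-46/5 - 9)**2 = (-91/5)**2 = 8281/25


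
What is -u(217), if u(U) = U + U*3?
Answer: -868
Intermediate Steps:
u(U) = 4*U (u(U) = U + 3*U = 4*U)
-u(217) = -4*217 = -1*868 = -868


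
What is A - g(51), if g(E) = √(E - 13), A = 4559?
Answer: 4559 - √38 ≈ 4552.8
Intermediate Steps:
g(E) = √(-13 + E)
A - g(51) = 4559 - √(-13 + 51) = 4559 - √38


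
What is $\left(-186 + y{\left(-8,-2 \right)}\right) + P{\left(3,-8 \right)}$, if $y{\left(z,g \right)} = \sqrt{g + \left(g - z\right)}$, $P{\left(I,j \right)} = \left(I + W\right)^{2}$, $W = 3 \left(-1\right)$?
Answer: $-184$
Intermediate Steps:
$W = -3$
$P{\left(I,j \right)} = \left(-3 + I\right)^{2}$ ($P{\left(I,j \right)} = \left(I - 3\right)^{2} = \left(-3 + I\right)^{2}$)
$y{\left(z,g \right)} = \sqrt{- z + 2 g}$
$\left(-186 + y{\left(-8,-2 \right)}\right) + P{\left(3,-8 \right)} = \left(-186 + \sqrt{\left(-1\right) \left(-8\right) + 2 \left(-2\right)}\right) + \left(-3 + 3\right)^{2} = \left(-186 + \sqrt{8 - 4}\right) + 0^{2} = \left(-186 + \sqrt{4}\right) + 0 = \left(-186 + 2\right) + 0 = -184 + 0 = -184$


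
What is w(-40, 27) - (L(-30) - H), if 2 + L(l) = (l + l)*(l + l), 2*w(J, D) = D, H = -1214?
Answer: -9597/2 ≈ -4798.5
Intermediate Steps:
w(J, D) = D/2
L(l) = -2 + 4*l**2 (L(l) = -2 + (l + l)*(l + l) = -2 + (2*l)*(2*l) = -2 + 4*l**2)
w(-40, 27) - (L(-30) - H) = (1/2)*27 - ((-2 + 4*(-30)**2) - 1*(-1214)) = 27/2 - ((-2 + 4*900) + 1214) = 27/2 - ((-2 + 3600) + 1214) = 27/2 - (3598 + 1214) = 27/2 - 1*4812 = 27/2 - 4812 = -9597/2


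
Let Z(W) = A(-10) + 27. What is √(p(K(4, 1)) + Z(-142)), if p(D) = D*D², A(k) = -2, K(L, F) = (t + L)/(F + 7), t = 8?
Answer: √454/4 ≈ 5.3268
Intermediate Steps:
K(L, F) = (8 + L)/(7 + F) (K(L, F) = (8 + L)/(F + 7) = (8 + L)/(7 + F))
Z(W) = 25 (Z(W) = -2 + 27 = 25)
p(D) = D³
√(p(K(4, 1)) + Z(-142)) = √(((8 + 4)/(7 + 1))³ + 25) = √((12/8)³ + 25) = √(((⅛)*12)³ + 25) = √((3/2)³ + 25) = √(27/8 + 25) = √(227/8) = √454/4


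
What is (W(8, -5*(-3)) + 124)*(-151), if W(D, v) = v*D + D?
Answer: -38052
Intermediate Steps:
W(D, v) = D + D*v (W(D, v) = D*v + D = D + D*v)
(W(8, -5*(-3)) + 124)*(-151) = (8*(1 - 5*(-3)) + 124)*(-151) = (8*(1 + 15) + 124)*(-151) = (8*16 + 124)*(-151) = (128 + 124)*(-151) = 252*(-151) = -38052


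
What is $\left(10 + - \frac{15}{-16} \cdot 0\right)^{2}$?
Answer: $100$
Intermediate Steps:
$\left(10 + - \frac{15}{-16} \cdot 0\right)^{2} = \left(10 + \left(-15\right) \left(- \frac{1}{16}\right) 0\right)^{2} = \left(10 + \frac{15}{16} \cdot 0\right)^{2} = \left(10 + 0\right)^{2} = 10^{2} = 100$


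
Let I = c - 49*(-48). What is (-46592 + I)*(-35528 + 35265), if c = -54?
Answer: 11649322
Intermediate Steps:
I = 2298 (I = -54 - 49*(-48) = -54 + 2352 = 2298)
(-46592 + I)*(-35528 + 35265) = (-46592 + 2298)*(-35528 + 35265) = -44294*(-263) = 11649322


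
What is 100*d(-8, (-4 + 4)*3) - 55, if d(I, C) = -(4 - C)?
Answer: -455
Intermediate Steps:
d(I, C) = -4 + C
100*d(-8, (-4 + 4)*3) - 55 = 100*(-4 + (-4 + 4)*3) - 55 = 100*(-4 + 0*3) - 55 = 100*(-4 + 0) - 55 = 100*(-4) - 55 = -400 - 55 = -455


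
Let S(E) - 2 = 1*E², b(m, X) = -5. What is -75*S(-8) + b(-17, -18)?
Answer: -4955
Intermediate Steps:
S(E) = 2 + E² (S(E) = 2 + 1*E² = 2 + E²)
-75*S(-8) + b(-17, -18) = -75*(2 + (-8)²) - 5 = -75*(2 + 64) - 5 = -75*66 - 5 = -4950 - 5 = -4955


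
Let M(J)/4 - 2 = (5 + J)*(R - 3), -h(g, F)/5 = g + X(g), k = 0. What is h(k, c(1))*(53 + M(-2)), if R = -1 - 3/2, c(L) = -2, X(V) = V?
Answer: 0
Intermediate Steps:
R = -5/2 (R = -1 - 3*½ = -1 - 3/2 = -5/2 ≈ -2.5000)
h(g, F) = -10*g (h(g, F) = -5*(g + g) = -10*g)
M(J) = -102 - 22*J (M(J) = 8 + 4*((5 + J)*(-5/2 - 3)) = 8 + 4*((5 + J)*(-11/2)) = 8 + 4*(-55/2 - 11*J/2) = 8 + (-110 - 22*J) = -102 - 22*J)
h(k, c(1))*(53 + M(-2)) = (-10*0)*(53 + (-102 - 22*(-2))) = 0*(53 + (-102 + 44)) = 0*(53 - 58) = 0*(-5) = 0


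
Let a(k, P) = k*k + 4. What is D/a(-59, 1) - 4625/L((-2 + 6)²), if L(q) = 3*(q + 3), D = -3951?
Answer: -16343332/198645 ≈ -82.274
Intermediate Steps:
L(q) = 9 + 3*q (L(q) = 3*(3 + q) = 9 + 3*q)
a(k, P) = 4 + k² (a(k, P) = k² + 4 = 4 + k²)
D/a(-59, 1) - 4625/L((-2 + 6)²) = -3951/(4 + (-59)²) - 4625/(9 + 3*(-2 + 6)²) = -3951/(4 + 3481) - 4625/(9 + 3*4²) = -3951/3485 - 4625/(9 + 3*16) = -3951*1/3485 - 4625/(9 + 48) = -3951/3485 - 4625/57 = -16343332/198645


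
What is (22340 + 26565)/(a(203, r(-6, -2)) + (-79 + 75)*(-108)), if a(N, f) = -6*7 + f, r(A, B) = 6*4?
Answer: 48905/414 ≈ 118.13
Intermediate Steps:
r(A, B) = 24
a(N, f) = -42 + f
(22340 + 26565)/(a(203, r(-6, -2)) + (-79 + 75)*(-108)) = (22340 + 26565)/((-42 + 24) + (-79 + 75)*(-108)) = 48905/(-18 - 4*(-108)) = 48905/(-18 + 432) = 48905/414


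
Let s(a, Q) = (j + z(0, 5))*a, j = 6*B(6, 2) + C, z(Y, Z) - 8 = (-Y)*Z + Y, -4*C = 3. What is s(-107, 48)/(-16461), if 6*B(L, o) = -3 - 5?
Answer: -107/21948 ≈ -0.0048752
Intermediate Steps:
C = -¾ (C = -¼*3 = -¾ ≈ -0.75000)
B(L, o) = -4/3 (B(L, o) = (-3 - 5)/6 = (⅙)*(-8) = -4/3)
z(Y, Z) = 8 + Y - Y*Z (z(Y, Z) = 8 + ((-Y)*Z + Y) = 8 + (-Y*Z + Y) = 8 + (Y - Y*Z) = 8 + Y - Y*Z)
j = -35/4 (j = 6*(-4/3) - ¾ = -8 - ¾ = -35/4 ≈ -8.7500)
s(a, Q) = -3*a/4 (s(a, Q) = (-35/4 + (8 + 0 - 1*0*5))*a = (-35/4 + (8 + 0 + 0))*a = (-35/4 + 8)*a = -3*a/4)
s(-107, 48)/(-16461) = -¾*(-107)/(-16461) = (321/4)*(-1/16461) = -107/21948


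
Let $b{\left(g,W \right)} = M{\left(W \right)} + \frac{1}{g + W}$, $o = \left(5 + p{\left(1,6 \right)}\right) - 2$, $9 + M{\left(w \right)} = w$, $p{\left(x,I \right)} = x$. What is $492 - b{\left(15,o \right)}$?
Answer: $\frac{9442}{19} \approx 496.95$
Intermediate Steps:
$M{\left(w \right)} = -9 + w$
$o = 4$ ($o = \left(5 + 1\right) - 2 = 6 - 2 = 4$)
$b{\left(g,W \right)} = -9 + W + \frac{1}{W + g}$ ($b{\left(g,W \right)} = \left(-9 + W\right) + \frac{1}{g + W} = \left(-9 + W\right) + \frac{1}{W + g} = -9 + W + \frac{1}{W + g}$)
$492 - b{\left(15,o \right)} = 492 - \frac{1 + 4 \left(-9 + 4\right) + 15 \left(-9 + 4\right)}{4 + 15} = 492 - \frac{1 + 4 \left(-5\right) + 15 \left(-5\right)}{19} = 492 - \frac{1 - 20 - 75}{19} = 492 - \frac{1}{19} \left(-94\right) = 492 - - \frac{94}{19} = 492 + \frac{94}{19} = \frac{9442}{19}$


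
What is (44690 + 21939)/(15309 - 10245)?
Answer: 66629/5064 ≈ 13.157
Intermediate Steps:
(44690 + 21939)/(15309 - 10245) = 66629/5064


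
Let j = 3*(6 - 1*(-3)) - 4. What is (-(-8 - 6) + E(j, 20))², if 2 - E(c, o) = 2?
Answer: 196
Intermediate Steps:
j = 23 (j = 3*(6 + 3) - 4 = 3*9 - 4 = 27 - 4 = 23)
E(c, o) = 0 (E(c, o) = 2 - 1*2 = 2 - 2 = 0)
(-(-8 - 6) + E(j, 20))² = (-(-8 - 6) + 0)² = (-1*(-14) + 0)² = (14 + 0)² = 14² = 196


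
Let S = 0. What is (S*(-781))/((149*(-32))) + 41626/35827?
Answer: 41626/35827 ≈ 1.1619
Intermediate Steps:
(S*(-781))/((149*(-32))) + 41626/35827 = (0*(-781))/((149*(-32))) + 41626/35827 = 0/(-4768) + 41626*(1/35827) = 0*(-1/4768) + 41626/35827 = 0 + 41626/35827 = 41626/35827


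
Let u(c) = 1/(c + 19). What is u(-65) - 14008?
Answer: -644369/46 ≈ -14008.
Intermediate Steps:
u(c) = 1/(19 + c)
u(-65) - 14008 = 1/(19 - 65) - 14008 = 1/(-46) - 14008 = -1/46 - 14008 = -644369/46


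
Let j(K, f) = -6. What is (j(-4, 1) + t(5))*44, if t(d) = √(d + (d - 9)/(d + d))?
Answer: -264 + 44*√115/5 ≈ -169.63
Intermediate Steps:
t(d) = √(d + (-9 + d)/(2*d)) (t(d) = √(d + (-9 + d)/((2*d))) = √(d + (-9 + d)*(1/(2*d))) = √(d + (-9 + d)/(2*d)))
(j(-4, 1) + t(5))*44 = (-6 + √(2 - 18/5 + 4*5)/2)*44 = (-6 + √(2 - 18*⅕ + 20)/2)*44 = (-6 + √(2 - 18/5 + 20)/2)*44 = (-6 + √(92/5)/2)*44 = (-6 + (2*√115/5)/2)*44 = (-6 + √115/5)*44 = -264 + 44*√115/5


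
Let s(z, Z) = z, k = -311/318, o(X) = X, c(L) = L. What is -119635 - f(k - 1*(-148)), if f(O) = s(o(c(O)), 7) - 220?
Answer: -38020723/318 ≈ -1.1956e+5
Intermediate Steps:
k = -311/318 (k = -311*1/318 = -311/318 ≈ -0.97799)
f(O) = -220 + O (f(O) = O - 220 = -220 + O)
-119635 - f(k - 1*(-148)) = -119635 - (-220 + (-311/318 - 1*(-148))) = -119635 - (-220 + (-311/318 + 148)) = -119635 - (-220 + 46753/318) = -119635 - 1*(-23207/318) = -119635 + 23207/318 = -38020723/318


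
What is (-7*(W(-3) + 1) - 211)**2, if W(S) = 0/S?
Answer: 47524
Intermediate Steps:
W(S) = 0
(-7*(W(-3) + 1) - 211)**2 = (-7*(0 + 1) - 211)**2 = (-7*1 - 211)**2 = (-7 - 211)**2 = (-218)**2 = 47524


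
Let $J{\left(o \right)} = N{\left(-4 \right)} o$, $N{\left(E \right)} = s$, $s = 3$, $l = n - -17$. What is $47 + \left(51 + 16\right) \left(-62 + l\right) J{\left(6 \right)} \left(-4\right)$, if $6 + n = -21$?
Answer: $347375$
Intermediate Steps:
$n = -27$ ($n = -6 - 21 = -27$)
$l = -10$ ($l = -27 - -17 = -27 + 17 = -10$)
$N{\left(E \right)} = 3$
$J{\left(o \right)} = 3 o$
$47 + \left(51 + 16\right) \left(-62 + l\right) J{\left(6 \right)} \left(-4\right) = 47 + \left(51 + 16\right) \left(-62 - 10\right) 3 \cdot 6 \left(-4\right) = 47 + 67 \left(-72\right) 18 \left(-4\right) = 47 - -347328 = 47 + 347328 = 347375$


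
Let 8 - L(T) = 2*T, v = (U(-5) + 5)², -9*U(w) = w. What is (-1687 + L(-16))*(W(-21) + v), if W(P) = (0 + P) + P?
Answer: 55022/3 ≈ 18341.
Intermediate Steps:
U(w) = -w/9
W(P) = 2*P (W(P) = P + P = 2*P)
v = 2500/81 (v = (-⅑*(-5) + 5)² = (5/9 + 5)² = (50/9)² = 2500/81 ≈ 30.864)
L(T) = 8 - 2*T
(-1687 + L(-16))*(W(-21) + v) = (-1687 + (8 - 2*(-16)))*(2*(-21) + 2500/81) = (-1687 + (8 + 32))*(-42 + 2500/81) = (-1687 + 40)*(-902/81) = -1647*(-902/81) = 55022/3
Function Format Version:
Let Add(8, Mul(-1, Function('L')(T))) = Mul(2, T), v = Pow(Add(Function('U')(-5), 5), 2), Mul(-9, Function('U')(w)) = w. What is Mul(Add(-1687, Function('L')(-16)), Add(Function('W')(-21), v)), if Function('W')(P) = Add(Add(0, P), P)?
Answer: Rational(55022, 3) ≈ 18341.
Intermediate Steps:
Function('U')(w) = Mul(Rational(-1, 9), w)
Function('W')(P) = Mul(2, P) (Function('W')(P) = Add(P, P) = Mul(2, P))
v = Rational(2500, 81) (v = Pow(Add(Mul(Rational(-1, 9), -5), 5), 2) = Pow(Add(Rational(5, 9), 5), 2) = Pow(Rational(50, 9), 2) = Rational(2500, 81) ≈ 30.864)
Function('L')(T) = Add(8, Mul(-2, T)) (Function('L')(T) = Add(8, Mul(-1, Mul(2, T))) = Add(8, Mul(-2, T)))
Mul(Add(-1687, Function('L')(-16)), Add(Function('W')(-21), v)) = Mul(Add(-1687, Add(8, Mul(-2, -16))), Add(Mul(2, -21), Rational(2500, 81))) = Mul(Add(-1687, Add(8, 32)), Add(-42, Rational(2500, 81))) = Mul(Add(-1687, 40), Rational(-902, 81)) = Mul(-1647, Rational(-902, 81)) = Rational(55022, 3)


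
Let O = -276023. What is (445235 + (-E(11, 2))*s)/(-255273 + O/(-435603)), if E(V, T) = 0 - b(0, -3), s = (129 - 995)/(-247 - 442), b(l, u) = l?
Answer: -193945701705/111197408596 ≈ -1.7442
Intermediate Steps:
s = 866/689 (s = -866/(-689) = -866*(-1/689) = 866/689 ≈ 1.2569)
E(V, T) = 0 (E(V, T) = 0 - 1*0 = 0 + 0 = 0)
(445235 + (-E(11, 2))*s)/(-255273 + O/(-435603)) = (445235 - 1*0*(866/689))/(-255273 - 276023/(-435603)) = (445235 + 0*(866/689))/(-255273 - 276023*(-1/435603)) = (445235 + 0)/(-255273 + 276023/435603) = 445235/(-111197408596/435603) = 445235*(-435603/111197408596) = -193945701705/111197408596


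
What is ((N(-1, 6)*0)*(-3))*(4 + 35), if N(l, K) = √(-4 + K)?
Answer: 0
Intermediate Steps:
((N(-1, 6)*0)*(-3))*(4 + 35) = ((√(-4 + 6)*0)*(-3))*(4 + 35) = ((√2*0)*(-3))*39 = (0*(-3))*39 = 0*39 = 0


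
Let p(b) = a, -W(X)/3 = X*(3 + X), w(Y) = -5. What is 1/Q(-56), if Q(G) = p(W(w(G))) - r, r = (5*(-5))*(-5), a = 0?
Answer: -1/125 ≈ -0.0080000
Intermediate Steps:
W(X) = -3*X*(3 + X)
p(b) = 0
r = 125 (r = -25*(-5) = 125)
Q(G) = -125 (Q(G) = 0 - 1*125 = 0 - 125 = -125)
1/Q(-56) = 1/(-125) = -1/125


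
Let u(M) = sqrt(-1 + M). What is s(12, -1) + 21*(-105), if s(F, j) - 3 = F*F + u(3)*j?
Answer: -2058 - sqrt(2) ≈ -2059.4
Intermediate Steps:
s(F, j) = 3 + F**2 + j*sqrt(2) (s(F, j) = 3 + (F*F + sqrt(-1 + 3)*j) = 3 + (F**2 + sqrt(2)*j) = 3 + (F**2 + j*sqrt(2)) = 3 + F**2 + j*sqrt(2))
s(12, -1) + 21*(-105) = (3 + 12**2 - sqrt(2)) + 21*(-105) = (3 + 144 - sqrt(2)) - 2205 = (147 - sqrt(2)) - 2205 = -2058 - sqrt(2)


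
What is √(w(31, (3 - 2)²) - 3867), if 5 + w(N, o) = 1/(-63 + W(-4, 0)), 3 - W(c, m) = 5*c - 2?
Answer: I*√5591206/38 ≈ 62.226*I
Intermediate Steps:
W(c, m) = 5 - 5*c (W(c, m) = 3 - (5*c - 2) = 3 - (-2 + 5*c) = 3 + (2 - 5*c) = 5 - 5*c)
w(N, o) = -191/38 (w(N, o) = -5 + 1/(-63 + (5 - 5*(-4))) = -5 + 1/(-63 + (5 + 20)) = -5 + 1/(-63 + 25) = -5 + 1/(-38) = -5 - 1/38 = -191/38)
√(w(31, (3 - 2)²) - 3867) = √(-191/38 - 3867) = √(-147137/38) = I*√5591206/38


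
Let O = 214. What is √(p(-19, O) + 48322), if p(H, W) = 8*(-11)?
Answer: √48234 ≈ 219.62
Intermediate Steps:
p(H, W) = -88
√(p(-19, O) + 48322) = √(-88 + 48322) = √48234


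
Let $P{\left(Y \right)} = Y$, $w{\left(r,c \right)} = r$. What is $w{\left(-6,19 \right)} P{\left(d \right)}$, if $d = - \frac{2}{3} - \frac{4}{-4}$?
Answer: $-2$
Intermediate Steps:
$d = \frac{1}{3}$ ($d = \left(-2\right) \frac{1}{3} - -1 = - \frac{2}{3} + 1 = \frac{1}{3} \approx 0.33333$)
$w{\left(-6,19 \right)} P{\left(d \right)} = \left(-6\right) \frac{1}{3} = -2$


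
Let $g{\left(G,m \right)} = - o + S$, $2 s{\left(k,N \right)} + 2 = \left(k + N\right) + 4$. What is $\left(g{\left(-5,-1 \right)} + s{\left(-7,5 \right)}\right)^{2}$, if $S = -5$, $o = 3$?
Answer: $64$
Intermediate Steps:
$s{\left(k,N \right)} = 1 + \frac{N}{2} + \frac{k}{2}$ ($s{\left(k,N \right)} = -1 + \frac{\left(k + N\right) + 4}{2} = -1 + \frac{\left(N + k\right) + 4}{2} = -1 + \frac{4 + N + k}{2} = -1 + \left(2 + \frac{N}{2} + \frac{k}{2}\right) = 1 + \frac{N}{2} + \frac{k}{2}$)
$g{\left(G,m \right)} = -8$ ($g{\left(G,m \right)} = \left(-1\right) 3 - 5 = -3 - 5 = -8$)
$\left(g{\left(-5,-1 \right)} + s{\left(-7,5 \right)}\right)^{2} = \left(-8 + \left(1 + \frac{1}{2} \cdot 5 + \frac{1}{2} \left(-7\right)\right)\right)^{2} = \left(-8 + \left(1 + \frac{5}{2} - \frac{7}{2}\right)\right)^{2} = \left(-8 + 0\right)^{2} = \left(-8\right)^{2} = 64$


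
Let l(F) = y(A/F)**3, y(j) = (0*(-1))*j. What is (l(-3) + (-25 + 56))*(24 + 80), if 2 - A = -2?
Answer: 3224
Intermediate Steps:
A = 4 (A = 2 - 1*(-2) = 2 + 2 = 4)
y(j) = 0 (y(j) = 0*j = 0)
l(F) = 0 (l(F) = 0**3 = 0)
(l(-3) + (-25 + 56))*(24 + 80) = (0 + (-25 + 56))*(24 + 80) = (0 + 31)*104 = 31*104 = 3224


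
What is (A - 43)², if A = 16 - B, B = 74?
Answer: 10201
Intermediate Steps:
A = -58 (A = 16 - 1*74 = 16 - 74 = -58)
(A - 43)² = (-58 - 43)² = (-101)² = 10201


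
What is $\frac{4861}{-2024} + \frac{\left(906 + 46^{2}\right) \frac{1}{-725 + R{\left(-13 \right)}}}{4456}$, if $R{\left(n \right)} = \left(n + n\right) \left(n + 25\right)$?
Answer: $- \frac{2808521915}{1169080616} \approx -2.4023$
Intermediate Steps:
$R{\left(n \right)} = 2 n \left(25 + n\right)$
$\frac{4861}{-2024} + \frac{\left(906 + 46^{2}\right) \frac{1}{-725 + R{\left(-13 \right)}}}{4456} = \frac{4861}{-2024} + \frac{\left(906 + 46^{2}\right) \frac{1}{-725 + 2 \left(-13\right) \left(25 - 13\right)}}{4456} = 4861 \left(- \frac{1}{2024}\right) + \frac{906 + 2116}{-725 + 2 \left(-13\right) 12} \cdot \frac{1}{4456} = - \frac{4861}{2024} + \frac{3022}{-725 - 312} \cdot \frac{1}{4456} = - \frac{4861}{2024} + \frac{3022}{-1037} \cdot \frac{1}{4456} = - \frac{4861}{2024} + 3022 \left(- \frac{1}{1037}\right) \frac{1}{4456} = - \frac{4861}{2024} - \frac{1511}{2310436} = - \frac{2808521915}{1169080616}$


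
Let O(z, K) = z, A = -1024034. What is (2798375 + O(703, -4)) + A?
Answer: 1775044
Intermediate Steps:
(2798375 + O(703, -4)) + A = (2798375 + 703) - 1024034 = 2799078 - 1024034 = 1775044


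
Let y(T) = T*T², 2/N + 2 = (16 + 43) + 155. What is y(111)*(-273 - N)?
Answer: -39577873509/106 ≈ -3.7338e+8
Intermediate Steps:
N = 1/106 (N = 2/(-2 + ((16 + 43) + 155)) = 2/(-2 + (59 + 155)) = 2/(-2 + 214) = 2/212 = 2*(1/212) = 1/106 ≈ 0.0094340)
y(T) = T³
y(111)*(-273 - N) = 111³*(-273 - 1*1/106) = 1367631*(-273 - 1/106) = 1367631*(-28939/106) = -39577873509/106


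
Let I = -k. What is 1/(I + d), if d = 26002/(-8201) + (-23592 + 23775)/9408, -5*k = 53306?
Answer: 128591680/1370536408761 ≈ 9.3826e-5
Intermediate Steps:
k = -53306/5 (k = -⅕*53306 = -53306/5 ≈ -10661.)
I = 53306/5 (I = -1*(-53306/5) = 53306/5 ≈ 10661.)
d = -81042011/25718336 (d = 26002*(-1/8201) + 183*(1/9408) = -26002/8201 + 61/3136 = -81042011/25718336 ≈ -3.1511)
1/(I + d) = 1/(53306/5 - 81042011/25718336) = 1/(1370536408761/128591680) = 128591680/1370536408761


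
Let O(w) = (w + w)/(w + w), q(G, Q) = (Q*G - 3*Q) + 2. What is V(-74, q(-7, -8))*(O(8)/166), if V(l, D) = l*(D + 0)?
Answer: -3034/83 ≈ -36.554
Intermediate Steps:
q(G, Q) = 2 - 3*Q + G*Q (q(G, Q) = (G*Q - 3*Q) + 2 = (-3*Q + G*Q) + 2 = 2 - 3*Q + G*Q)
V(l, D) = D*l (V(l, D) = l*D = D*l)
O(w) = 1 (O(w) = (2*w)/((2*w)) = (2*w)*(1/(2*w)) = 1)
V(-74, q(-7, -8))*(O(8)/166) = ((2 - 3*(-8) - 7*(-8))*(-74))*(1/166) = ((2 + 24 + 56)*(-74))*(1*(1/166)) = (82*(-74))*(1/166) = -6068*1/166 = -3034/83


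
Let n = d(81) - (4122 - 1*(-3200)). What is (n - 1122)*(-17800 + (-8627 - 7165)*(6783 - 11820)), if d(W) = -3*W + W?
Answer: -684405093424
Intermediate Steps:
d(W) = -2*W
n = -7484 (n = -2*81 - (4122 - 1*(-3200)) = -162 - (4122 + 3200) = -162 - 1*7322 = -162 - 7322 = -7484)
(n - 1122)*(-17800 + (-8627 - 7165)*(6783 - 11820)) = (-7484 - 1122)*(-17800 + (-8627 - 7165)*(6783 - 11820)) = -8606*(-17800 - 15792*(-5037)) = -8606*(-17800 + 79544304) = -8606*79526504 = -684405093424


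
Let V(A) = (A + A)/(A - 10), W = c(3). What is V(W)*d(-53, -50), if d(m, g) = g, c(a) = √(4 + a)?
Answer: 700/93 + 1000*√7/93 ≈ 35.976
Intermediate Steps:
W = √7 (W = √(4 + 3) = √7 ≈ 2.6458)
V(A) = 2*A/(-10 + A) (V(A) = (2*A)/(-10 + A) = 2*A/(-10 + A))
V(W)*d(-53, -50) = (2*√7/(-10 + √7))*(-50) = -100*√7/(-10 + √7)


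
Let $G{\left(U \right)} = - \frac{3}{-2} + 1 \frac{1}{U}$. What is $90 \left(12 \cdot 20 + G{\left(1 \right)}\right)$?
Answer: $21825$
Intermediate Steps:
$G{\left(U \right)} = \frac{3}{2} + \frac{1}{U}$ ($G{\left(U \right)} = \left(-3\right) \left(- \frac{1}{2}\right) + \frac{1}{U} = \frac{3}{2} + \frac{1}{U}$)
$90 \left(12 \cdot 20 + G{\left(1 \right)}\right) = 90 \left(12 \cdot 20 + \left(\frac{3}{2} + 1^{-1}\right)\right) = 90 \left(240 + \left(\frac{3}{2} + 1\right)\right) = 90 \left(240 + \frac{5}{2}\right) = 90 \cdot \frac{485}{2} = 21825$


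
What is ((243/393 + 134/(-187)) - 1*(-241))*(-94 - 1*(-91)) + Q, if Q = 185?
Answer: -13172165/24497 ≈ -537.71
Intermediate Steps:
((243/393 + 134/(-187)) - 1*(-241))*(-94 - 1*(-91)) + Q = ((243/393 + 134/(-187)) - 1*(-241))*(-94 - 1*(-91)) + 185 = ((243*(1/393) + 134*(-1/187)) + 241)*(-94 + 91) + 185 = ((81/131 - 134/187) + 241)*(-3) + 185 = (-2407/24497 + 241)*(-3) + 185 = (5901370/24497)*(-3) + 185 = -17704110/24497 + 185 = -13172165/24497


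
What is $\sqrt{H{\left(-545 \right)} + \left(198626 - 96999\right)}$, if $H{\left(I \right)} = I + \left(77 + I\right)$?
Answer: $\sqrt{100614} \approx 317.2$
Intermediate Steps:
$H{\left(I \right)} = 77 + 2 I$
$\sqrt{H{\left(-545 \right)} + \left(198626 - 96999\right)} = \sqrt{\left(77 + 2 \left(-545\right)\right) + \left(198626 - 96999\right)} = \sqrt{\left(77 - 1090\right) + 101627} = \sqrt{-1013 + 101627} = \sqrt{100614}$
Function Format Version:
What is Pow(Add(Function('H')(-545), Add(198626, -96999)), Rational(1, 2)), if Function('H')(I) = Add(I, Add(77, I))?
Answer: Pow(100614, Rational(1, 2)) ≈ 317.20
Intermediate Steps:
Function('H')(I) = Add(77, Mul(2, I))
Pow(Add(Function('H')(-545), Add(198626, -96999)), Rational(1, 2)) = Pow(Add(Add(77, Mul(2, -545)), Add(198626, -96999)), Rational(1, 2)) = Pow(Add(Add(77, -1090), 101627), Rational(1, 2)) = Pow(Add(-1013, 101627), Rational(1, 2)) = Pow(100614, Rational(1, 2))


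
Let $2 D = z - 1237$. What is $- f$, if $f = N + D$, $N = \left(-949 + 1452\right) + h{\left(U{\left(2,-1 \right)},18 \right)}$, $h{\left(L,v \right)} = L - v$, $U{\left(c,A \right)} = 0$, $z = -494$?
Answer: $\frac{761}{2} \approx 380.5$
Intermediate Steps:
$N = 485$ ($N = \left(-949 + 1452\right) + \left(0 - 18\right) = 503 + \left(0 - 18\right) = 503 - 18 = 485$)
$D = - \frac{1731}{2}$ ($D = \frac{-494 - 1237}{2} = \frac{1}{2} \left(-1731\right) = - \frac{1731}{2} \approx -865.5$)
$f = - \frac{761}{2}$ ($f = 485 - \frac{1731}{2} = - \frac{761}{2} \approx -380.5$)
$- f = \left(-1\right) \left(- \frac{761}{2}\right) = \frac{761}{2}$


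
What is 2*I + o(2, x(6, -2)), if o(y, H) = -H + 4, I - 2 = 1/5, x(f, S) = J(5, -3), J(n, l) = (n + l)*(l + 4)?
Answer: 32/5 ≈ 6.4000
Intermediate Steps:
J(n, l) = (4 + l)*(l + n) (J(n, l) = (l + n)*(4 + l) = (4 + l)*(l + n))
x(f, S) = 2 (x(f, S) = (-3)**2 + 4*(-3) + 4*5 - 3*5 = 9 - 12 + 20 - 15 = 2)
I = 11/5 (I = 2 + 1/5 = 11/5 ≈ 2.2000)
o(y, H) = 4 - H
2*I + o(2, x(6, -2)) = 2*(11/5) + (4 - 1*2) = 22/5 + (4 - 2) = 22/5 + 2 = 32/5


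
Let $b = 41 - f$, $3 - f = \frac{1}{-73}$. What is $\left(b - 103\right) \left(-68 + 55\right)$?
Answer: $\frac{61698}{73} \approx 845.18$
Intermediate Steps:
$f = \frac{220}{73}$ ($f = 3 - \frac{1}{-73} = 3 - - \frac{1}{73} = 3 + \frac{1}{73} = \frac{220}{73} \approx 3.0137$)
$b = \frac{2773}{73}$ ($b = 41 - \frac{220}{73} = \frac{2773}{73} \approx 37.986$)
$\left(b - 103\right) \left(-68 + 55\right) = \left(\frac{2773}{73} - 103\right) \left(-68 + 55\right) = \left(- \frac{4746}{73}\right) \left(-13\right) = \frac{61698}{73}$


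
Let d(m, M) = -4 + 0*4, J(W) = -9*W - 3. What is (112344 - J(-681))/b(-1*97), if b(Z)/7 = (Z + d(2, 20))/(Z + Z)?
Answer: 2943756/101 ≈ 29146.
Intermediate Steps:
J(W) = -3 - 9*W
d(m, M) = -4 (d(m, M) = -4 + 0 = -4)
b(Z) = 7*(-4 + Z)/(2*Z) (b(Z) = 7*((Z - 4)/(Z + Z)) = 7*((-4 + Z)/((2*Z))) = 7*((-4 + Z)*(1/(2*Z))) = 7*((-4 + Z)/(2*Z)) = 7*(-4 + Z)/(2*Z))
(112344 - J(-681))/b(-1*97) = (112344 - (-3 - 9*(-681)))/(7/2 - 14/((-1*97))) = (112344 - (-3 + 6129))/(7/2 - 14/(-97)) = (112344 - 1*6126)/(7/2 - 14*(-1/97)) = (112344 - 6126)/(7/2 + 14/97) = 106218/(707/194) = 106218*(194/707) = 2943756/101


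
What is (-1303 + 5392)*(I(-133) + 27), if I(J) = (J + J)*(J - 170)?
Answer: 329675625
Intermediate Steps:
I(J) = 2*J*(-170 + J) (I(J) = (2*J)*(-170 + J) = 2*J*(-170 + J))
(-1303 + 5392)*(I(-133) + 27) = (-1303 + 5392)*(2*(-133)*(-170 - 133) + 27) = 4089*(2*(-133)*(-303) + 27) = 4089*(80598 + 27) = 4089*80625 = 329675625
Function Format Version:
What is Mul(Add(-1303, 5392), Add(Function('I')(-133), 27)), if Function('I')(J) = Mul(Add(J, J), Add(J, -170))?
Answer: 329675625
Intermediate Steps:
Function('I')(J) = Mul(2, J, Add(-170, J)) (Function('I')(J) = Mul(Mul(2, J), Add(-170, J)) = Mul(2, J, Add(-170, J)))
Mul(Add(-1303, 5392), Add(Function('I')(-133), 27)) = Mul(Add(-1303, 5392), Add(Mul(2, -133, Add(-170, -133)), 27)) = Mul(4089, Add(Mul(2, -133, -303), 27)) = Mul(4089, Add(80598, 27)) = Mul(4089, 80625) = 329675625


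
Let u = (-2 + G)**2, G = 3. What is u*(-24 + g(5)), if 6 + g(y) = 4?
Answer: -26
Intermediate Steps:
g(y) = -2 (g(y) = -6 + 4 = -2)
u = 1 (u = (-2 + 3)**2 = 1**2 = 1)
u*(-24 + g(5)) = 1*(-24 - 2) = 1*(-26) = -26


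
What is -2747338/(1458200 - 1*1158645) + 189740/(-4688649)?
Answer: -12938141132062/1404508251195 ≈ -9.2119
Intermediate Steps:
-2747338/(1458200 - 1*1158645) + 189740/(-4688649) = -2747338/(1458200 - 1158645) + 189740*(-1/4688649) = -2747338/299555 - 189740/4688649 = -12938141132062/1404508251195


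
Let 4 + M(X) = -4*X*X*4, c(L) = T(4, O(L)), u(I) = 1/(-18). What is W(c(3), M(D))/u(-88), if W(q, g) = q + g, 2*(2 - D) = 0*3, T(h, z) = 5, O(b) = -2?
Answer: 1134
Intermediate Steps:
u(I) = -1/18
D = 2 (D = 2 - 0*3 = 2 - ½*0 = 2 + 0 = 2)
c(L) = 5
M(X) = -4 - 16*X² (M(X) = -4 - 4*X*X*4 = -4 - 4*X²*4 = -4 - 16*X²)
W(q, g) = g + q
W(c(3), M(D))/u(-88) = ((-4 - 16*2²) + 5)/(-1/18) = ((-4 - 16*4) + 5)*(-18) = ((-4 - 64) + 5)*(-18) = (-68 + 5)*(-18) = -63*(-18) = 1134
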